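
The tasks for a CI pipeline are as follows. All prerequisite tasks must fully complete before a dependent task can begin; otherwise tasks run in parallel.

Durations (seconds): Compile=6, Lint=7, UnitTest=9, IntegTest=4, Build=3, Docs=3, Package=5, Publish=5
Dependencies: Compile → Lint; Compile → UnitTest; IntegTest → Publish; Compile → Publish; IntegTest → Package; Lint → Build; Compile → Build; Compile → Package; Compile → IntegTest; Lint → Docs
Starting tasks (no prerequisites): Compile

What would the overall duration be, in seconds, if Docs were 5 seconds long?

Critical path before the change: Compile→Lint→Docs = 6+7+3 = 16 giving 16 seconds.
Since Docs is critical, the +2 change carries straight to that chain (now 18 seconds).
No other chain overtakes it, so the finish is 18 seconds.

18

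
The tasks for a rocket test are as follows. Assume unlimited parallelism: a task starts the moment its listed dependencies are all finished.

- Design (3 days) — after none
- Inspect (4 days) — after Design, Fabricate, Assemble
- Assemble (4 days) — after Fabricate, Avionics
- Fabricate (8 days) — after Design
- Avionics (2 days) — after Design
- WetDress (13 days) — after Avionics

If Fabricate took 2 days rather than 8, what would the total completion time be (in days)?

As given, the longest chain is Design→Fabricate→Assemble→Inspect = 3+8+4+4 = 19, so the finish is 19 days.
Fabricate lies on that path, so at 2 days the path becomes 13 days.
Now Design→Avionics→WetDress = 3+2+13 = 18 is longest, so the finish becomes 18 days.

18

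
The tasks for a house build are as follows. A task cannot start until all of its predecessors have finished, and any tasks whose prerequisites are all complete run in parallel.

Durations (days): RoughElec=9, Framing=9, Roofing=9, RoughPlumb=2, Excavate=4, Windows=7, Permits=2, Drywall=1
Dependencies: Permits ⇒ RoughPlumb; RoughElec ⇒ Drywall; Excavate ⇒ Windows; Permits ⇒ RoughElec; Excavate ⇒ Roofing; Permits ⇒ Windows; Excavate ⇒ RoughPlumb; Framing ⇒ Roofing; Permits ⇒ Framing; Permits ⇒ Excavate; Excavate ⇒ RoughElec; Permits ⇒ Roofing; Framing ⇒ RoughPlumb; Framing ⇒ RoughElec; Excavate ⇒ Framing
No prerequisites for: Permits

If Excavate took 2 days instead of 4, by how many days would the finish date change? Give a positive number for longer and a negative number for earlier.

-2

Critical path before the change: Permits→Excavate→Framing→RoughElec→Drywall = 2+4+9+9+1 = 25 giving 25 days.
Excavate lies on that path, so at 2 days the path becomes 23 days.
No other chain overtakes it, so the finish is 23 days.
Change in finish: 23 − 25 = -2 days.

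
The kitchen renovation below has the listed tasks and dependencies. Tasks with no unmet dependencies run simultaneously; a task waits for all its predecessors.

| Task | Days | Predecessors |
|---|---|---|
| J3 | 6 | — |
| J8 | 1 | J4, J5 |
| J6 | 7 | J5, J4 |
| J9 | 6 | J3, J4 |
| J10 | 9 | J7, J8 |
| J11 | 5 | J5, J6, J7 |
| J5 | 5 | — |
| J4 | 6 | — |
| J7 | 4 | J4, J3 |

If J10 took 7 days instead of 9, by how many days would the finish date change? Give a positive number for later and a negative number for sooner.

Critical path before the change: J3→J7→J10 = 6+4+9 = 19 giving 19 days.
J10 lies on that path, so at 7 days the path becomes 17 days.
Now J4→J6→J11 = 6+7+5 = 18 is longest, so the finish becomes 18 days.
Change in finish: 18 − 19 = -1 days.

-1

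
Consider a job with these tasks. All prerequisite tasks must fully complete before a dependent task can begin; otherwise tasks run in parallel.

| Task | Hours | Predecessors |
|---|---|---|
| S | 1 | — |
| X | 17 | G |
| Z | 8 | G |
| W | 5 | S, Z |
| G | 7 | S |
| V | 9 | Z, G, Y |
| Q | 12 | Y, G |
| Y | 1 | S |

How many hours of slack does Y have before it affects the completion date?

S→G→Z→V = 1+7+8+9 = 25 sets the makespan at 25 hours.
Y finishes as early as 2 and must finish by 13.
Float = 25 − 14 = 11.

11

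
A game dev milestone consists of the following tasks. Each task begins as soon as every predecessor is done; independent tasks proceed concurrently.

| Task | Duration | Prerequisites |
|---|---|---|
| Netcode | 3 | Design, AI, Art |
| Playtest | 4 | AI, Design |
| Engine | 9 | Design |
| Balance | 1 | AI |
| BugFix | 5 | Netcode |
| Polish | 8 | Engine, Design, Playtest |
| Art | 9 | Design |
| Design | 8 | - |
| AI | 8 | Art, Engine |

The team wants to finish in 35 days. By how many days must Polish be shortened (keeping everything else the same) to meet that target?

2

Current finish: 37 days; target: 35.
Polish is on every critical path, so each day cut from Polish cuts the finish by one (this holds down to a finish of 33).
Need 37 − 35 = 2 days off Polish → Polish becomes 6 days, finish becomes 35.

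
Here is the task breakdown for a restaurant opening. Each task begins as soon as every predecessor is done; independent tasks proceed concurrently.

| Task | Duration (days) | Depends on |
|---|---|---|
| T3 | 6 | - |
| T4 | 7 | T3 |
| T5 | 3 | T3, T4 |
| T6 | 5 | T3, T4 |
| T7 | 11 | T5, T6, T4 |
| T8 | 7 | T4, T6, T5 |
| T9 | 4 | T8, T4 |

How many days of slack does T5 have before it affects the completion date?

T3→T4→T6→T7 = 6+7+5+11 = 29 sets the makespan at 29 days.
The longest chain containing T5 totals 27 days.
Float = 29 − 27 = 2.

2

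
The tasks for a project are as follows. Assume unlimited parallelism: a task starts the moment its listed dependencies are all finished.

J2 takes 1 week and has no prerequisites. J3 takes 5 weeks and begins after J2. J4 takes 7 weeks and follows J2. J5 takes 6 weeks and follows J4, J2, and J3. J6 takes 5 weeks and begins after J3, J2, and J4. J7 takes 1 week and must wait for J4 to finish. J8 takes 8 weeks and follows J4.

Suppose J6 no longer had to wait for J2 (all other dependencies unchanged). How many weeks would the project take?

With the dependency in place, J2→J4→J8 = 1+7+8 = 16 sets the finish at 16 weeks.
Dropping J2→J6 doesn't change J6's earliest start (8); another predecessor still binds.
The longest chain is now J2→J4→J8 = 1+7+8 = 16, so the project takes 16 weeks.

16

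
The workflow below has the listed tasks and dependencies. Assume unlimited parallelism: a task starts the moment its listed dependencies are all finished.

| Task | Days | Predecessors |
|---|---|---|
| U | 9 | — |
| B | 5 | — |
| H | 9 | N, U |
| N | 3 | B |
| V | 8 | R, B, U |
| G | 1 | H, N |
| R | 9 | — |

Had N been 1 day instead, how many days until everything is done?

19

As given, the longest chain is U→H→G = 9+9+1 = 19, so the finish is 19 days.
The longest path through N is only 18 days, so N has float 1.
That remains the longest chain; total 19 days.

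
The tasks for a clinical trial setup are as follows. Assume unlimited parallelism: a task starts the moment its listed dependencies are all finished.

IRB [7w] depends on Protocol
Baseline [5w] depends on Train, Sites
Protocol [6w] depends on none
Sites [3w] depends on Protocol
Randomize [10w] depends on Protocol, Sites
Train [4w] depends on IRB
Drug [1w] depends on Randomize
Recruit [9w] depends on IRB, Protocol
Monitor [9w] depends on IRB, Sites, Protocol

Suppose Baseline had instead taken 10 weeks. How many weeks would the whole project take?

27

Critical path before the change: Protocol→IRB→Train→Baseline = 6+7+4+5 = 22 giving 22 weeks.
Since Baseline is critical, the +5 change carries straight to that chain (now 27 weeks).
That remains the longest chain; total 27 weeks.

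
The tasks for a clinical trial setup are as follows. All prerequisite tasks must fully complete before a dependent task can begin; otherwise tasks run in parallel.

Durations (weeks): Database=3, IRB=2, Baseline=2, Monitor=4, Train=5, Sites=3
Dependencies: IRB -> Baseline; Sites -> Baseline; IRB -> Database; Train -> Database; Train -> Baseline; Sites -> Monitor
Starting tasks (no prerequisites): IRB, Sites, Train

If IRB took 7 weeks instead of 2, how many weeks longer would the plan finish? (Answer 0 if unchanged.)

As given, the longest chain is Train→Database = 5+3 = 8, so the finish is 8 weeks.
IRB is off the critical path — its longest chain is 5 weeks, giving 3 of slack.
New critical path: IRB→Database = 7+3 = 10 ⇒ 10 weeks.
Change in finish: 10 − 8 = +2 weeks.

2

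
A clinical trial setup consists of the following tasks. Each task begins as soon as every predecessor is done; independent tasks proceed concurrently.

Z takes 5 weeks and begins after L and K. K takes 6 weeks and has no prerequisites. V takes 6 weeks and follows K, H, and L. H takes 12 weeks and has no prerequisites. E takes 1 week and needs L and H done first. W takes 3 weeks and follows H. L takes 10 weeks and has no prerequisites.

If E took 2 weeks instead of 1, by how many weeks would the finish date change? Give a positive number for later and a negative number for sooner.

Actual critical path: H→V = 12+6 = 18 ⇒ 18 weeks.
E is off the critical path — its longest chain is 13 weeks, giving 5 of slack.
No other chain overtakes it, so the finish is 18 weeks.
Change in finish: 18 − 18 = +0 weeks.

0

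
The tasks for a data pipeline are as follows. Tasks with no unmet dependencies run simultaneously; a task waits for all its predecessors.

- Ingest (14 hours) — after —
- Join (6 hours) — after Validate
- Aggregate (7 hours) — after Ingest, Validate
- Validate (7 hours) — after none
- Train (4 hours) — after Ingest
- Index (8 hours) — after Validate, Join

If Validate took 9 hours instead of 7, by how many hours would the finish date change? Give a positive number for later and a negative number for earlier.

Actual critical path: Validate→Join→Index = 7+6+8 = 21 ⇒ 21 hours.
Validate lies on that path, so at 9 hours the path becomes 23 hours.
That remains the longest chain; total 23 hours.
Change in finish: 23 − 21 = +2 hours.

2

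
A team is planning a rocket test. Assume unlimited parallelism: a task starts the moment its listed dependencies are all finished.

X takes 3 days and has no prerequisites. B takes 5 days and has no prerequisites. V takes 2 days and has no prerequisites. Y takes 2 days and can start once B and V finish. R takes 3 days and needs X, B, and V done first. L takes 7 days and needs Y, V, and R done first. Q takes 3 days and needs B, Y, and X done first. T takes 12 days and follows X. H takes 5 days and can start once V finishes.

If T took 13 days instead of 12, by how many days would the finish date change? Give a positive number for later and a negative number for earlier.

As given, the longest chain is X→T = 3+12 = 15, so the finish is 15 days.
Since T is critical, the +1 change carries straight to that chain (now 16 days).
The critical path is still X→T; finish is now 16 days.
Change in finish: 16 − 15 = +1 days.

1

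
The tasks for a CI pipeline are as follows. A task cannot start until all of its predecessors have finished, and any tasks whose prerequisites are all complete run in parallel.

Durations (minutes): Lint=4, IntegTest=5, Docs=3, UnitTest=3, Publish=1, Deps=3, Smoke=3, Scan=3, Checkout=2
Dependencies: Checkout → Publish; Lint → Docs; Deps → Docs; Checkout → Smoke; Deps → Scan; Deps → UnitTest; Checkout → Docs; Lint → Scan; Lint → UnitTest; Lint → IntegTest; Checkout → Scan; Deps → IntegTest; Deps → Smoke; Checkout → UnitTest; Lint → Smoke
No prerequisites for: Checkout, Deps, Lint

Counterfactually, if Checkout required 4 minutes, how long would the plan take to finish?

Actual critical path: Lint→IntegTest = 4+5 = 9 ⇒ 9 minutes.
Checkout is off the critical path — its longest chain is 5 minutes, giving 4 of slack.
The critical path is still Lint→IntegTest; finish is now 9 minutes.

9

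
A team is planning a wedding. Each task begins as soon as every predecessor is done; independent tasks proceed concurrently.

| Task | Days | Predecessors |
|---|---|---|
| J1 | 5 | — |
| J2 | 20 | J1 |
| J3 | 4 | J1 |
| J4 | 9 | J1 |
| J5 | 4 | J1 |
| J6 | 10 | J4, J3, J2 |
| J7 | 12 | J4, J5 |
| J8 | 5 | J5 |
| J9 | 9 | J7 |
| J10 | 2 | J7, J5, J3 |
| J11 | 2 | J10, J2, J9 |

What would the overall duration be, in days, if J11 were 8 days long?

Baseline: J1→J4→J7→J9→J11 = 5+9+12+9+2 = 37 → 37 days.
J11 is on the critical path; changing it to 8 makes that path 43 days.
No other chain overtakes it, so the finish is 43 days.

43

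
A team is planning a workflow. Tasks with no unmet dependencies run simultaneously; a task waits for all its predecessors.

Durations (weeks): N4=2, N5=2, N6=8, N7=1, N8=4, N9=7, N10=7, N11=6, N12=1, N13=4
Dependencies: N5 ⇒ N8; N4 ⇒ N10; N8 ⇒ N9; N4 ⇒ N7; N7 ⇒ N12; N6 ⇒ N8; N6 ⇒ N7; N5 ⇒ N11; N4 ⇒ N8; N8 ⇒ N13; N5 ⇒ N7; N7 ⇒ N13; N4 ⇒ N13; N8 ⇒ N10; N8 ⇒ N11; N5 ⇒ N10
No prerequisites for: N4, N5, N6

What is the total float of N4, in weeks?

6

Critical path: N6→N8→N9 = 8+4+7 = 19, so the finish is 19 weeks.
Longest path through N4: 13 weeks (earliest finish 2, latest finish 8).
So N4 can slip 8 − 2 = 6 weeks.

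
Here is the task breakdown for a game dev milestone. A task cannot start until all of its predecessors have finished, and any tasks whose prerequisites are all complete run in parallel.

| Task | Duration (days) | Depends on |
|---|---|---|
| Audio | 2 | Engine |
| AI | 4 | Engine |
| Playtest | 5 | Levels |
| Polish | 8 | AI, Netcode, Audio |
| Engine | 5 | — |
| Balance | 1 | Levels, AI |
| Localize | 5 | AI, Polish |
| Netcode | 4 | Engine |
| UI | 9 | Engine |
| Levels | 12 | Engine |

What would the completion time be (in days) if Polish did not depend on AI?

With the dependency in place, Engine→Levels→Playtest = 5+12+5 = 22 sets the finish at 22 days.
Dropping AI→Polish doesn't change Polish's earliest start (9); another predecessor still binds.
After: Engine→Levels→Playtest = 5+12+5 = 22 → 22 days.

22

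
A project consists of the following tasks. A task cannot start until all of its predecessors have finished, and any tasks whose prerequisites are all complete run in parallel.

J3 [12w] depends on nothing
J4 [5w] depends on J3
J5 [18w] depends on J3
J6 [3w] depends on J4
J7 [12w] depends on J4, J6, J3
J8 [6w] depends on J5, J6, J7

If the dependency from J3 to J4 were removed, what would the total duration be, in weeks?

With the dependency in place, J3→J4→J6→J7→J8 = 12+5+3+12+6 = 38 sets the finish at 38 weeks.
Without J3→J4, J4's earliest start moves from 12 to 0.
After: J3→J5→J8 = 12+18+6 = 36 → 36 weeks.

36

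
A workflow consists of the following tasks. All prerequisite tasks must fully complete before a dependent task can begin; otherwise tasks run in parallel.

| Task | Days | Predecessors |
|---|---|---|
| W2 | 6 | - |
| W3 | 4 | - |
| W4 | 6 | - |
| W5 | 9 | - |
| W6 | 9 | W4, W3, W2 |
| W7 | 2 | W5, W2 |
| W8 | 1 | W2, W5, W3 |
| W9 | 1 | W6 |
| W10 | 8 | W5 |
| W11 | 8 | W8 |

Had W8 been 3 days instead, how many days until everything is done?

20

Actual critical path: W5→W8→W11 = 9+1+8 = 18 ⇒ 18 days.
Since W8 is critical, the +2 change carries straight to that chain (now 20 days).
No other chain overtakes it, so the finish is 20 days.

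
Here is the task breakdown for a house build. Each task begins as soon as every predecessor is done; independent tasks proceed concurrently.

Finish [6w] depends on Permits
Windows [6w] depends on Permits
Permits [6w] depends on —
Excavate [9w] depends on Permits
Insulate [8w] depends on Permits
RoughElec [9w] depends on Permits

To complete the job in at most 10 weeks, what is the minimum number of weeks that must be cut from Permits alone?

5

Current finish: 15 weeks; target: 10.
Permits is on every critical path, so each week cut from Permits cuts the finish by one (this holds down to a finish of 10).
Need 15 − 10 = 5 weeks off Permits → Permits becomes 1 week, finish becomes 10.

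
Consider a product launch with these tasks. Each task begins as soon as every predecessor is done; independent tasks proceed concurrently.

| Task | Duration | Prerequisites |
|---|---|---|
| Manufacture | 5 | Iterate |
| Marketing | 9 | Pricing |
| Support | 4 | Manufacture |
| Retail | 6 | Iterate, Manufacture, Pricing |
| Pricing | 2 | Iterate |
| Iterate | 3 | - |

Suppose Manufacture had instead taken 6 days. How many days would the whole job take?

As given, the longest chain is Iterate→Manufacture→Retail = 3+5+6 = 14, so the finish is 14 days.
Since Manufacture is critical, the +1 change carries straight to that chain (now 15 days).
No other chain overtakes it, so the finish is 15 days.

15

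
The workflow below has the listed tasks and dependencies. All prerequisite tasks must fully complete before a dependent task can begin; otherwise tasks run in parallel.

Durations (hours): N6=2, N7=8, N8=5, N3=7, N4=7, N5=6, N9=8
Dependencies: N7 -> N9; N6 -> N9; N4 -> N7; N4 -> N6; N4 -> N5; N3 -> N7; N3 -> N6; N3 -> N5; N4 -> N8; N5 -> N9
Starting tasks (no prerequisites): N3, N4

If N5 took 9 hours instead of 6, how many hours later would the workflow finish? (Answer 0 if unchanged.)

1

Critical path before the change: N3→N7→N9 = 7+8+8 = 23 giving 23 hours.
N5 is off the critical path — its longest chain is 21 hours, giving 2 of slack.
New critical path: N3→N5→N9 = 7+9+8 = 24 ⇒ 24 hours.
Change in finish: 24 − 23 = +1 hours.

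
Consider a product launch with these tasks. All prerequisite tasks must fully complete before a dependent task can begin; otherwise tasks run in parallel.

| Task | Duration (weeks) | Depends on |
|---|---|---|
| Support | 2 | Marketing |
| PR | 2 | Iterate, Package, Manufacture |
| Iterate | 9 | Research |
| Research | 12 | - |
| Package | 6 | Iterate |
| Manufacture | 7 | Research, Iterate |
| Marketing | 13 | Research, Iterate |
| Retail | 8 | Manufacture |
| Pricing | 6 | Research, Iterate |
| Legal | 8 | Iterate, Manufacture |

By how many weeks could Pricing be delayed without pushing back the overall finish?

The longest chain is Research→Iterate→Manufacture→Retail = 12+9+7+8 = 36; overall finish 36 weeks.
Pricing finishes as early as 27 and must finish by 36.
Float = 36 − 27 = 9.

9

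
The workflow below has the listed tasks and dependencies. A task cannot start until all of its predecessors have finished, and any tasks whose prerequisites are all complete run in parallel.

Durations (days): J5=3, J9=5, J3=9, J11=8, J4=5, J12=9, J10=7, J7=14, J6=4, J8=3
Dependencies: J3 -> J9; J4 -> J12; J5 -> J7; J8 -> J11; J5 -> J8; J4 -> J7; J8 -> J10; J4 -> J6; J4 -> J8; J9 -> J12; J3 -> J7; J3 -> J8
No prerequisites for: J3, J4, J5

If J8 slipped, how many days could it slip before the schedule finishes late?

3

Critical path: J3→J7 = 9+14 = 23, so the finish is 23 days.
J8 finishes as early as 12 and must finish by 15.
Float = 23 − 20 = 3.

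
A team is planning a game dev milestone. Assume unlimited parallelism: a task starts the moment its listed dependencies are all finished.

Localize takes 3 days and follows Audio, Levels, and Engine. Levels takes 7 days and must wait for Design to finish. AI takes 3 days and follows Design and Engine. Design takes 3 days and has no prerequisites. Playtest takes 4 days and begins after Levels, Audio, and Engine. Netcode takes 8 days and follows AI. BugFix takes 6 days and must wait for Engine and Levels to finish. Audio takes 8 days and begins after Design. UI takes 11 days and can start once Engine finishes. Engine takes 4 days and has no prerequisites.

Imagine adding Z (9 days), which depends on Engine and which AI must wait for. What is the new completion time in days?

Originally the project takes 16 days.
With Z inserted, AI now waits for max(Design, Engine, Z).
New critical path: Engine→Z→AI→Netcode = 4+9+3+8 = 24 ⇒ 24 days.

24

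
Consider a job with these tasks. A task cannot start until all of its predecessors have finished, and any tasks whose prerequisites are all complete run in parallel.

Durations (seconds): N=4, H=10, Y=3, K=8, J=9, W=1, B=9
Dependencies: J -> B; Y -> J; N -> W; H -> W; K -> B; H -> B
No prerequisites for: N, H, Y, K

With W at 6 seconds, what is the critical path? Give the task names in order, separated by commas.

The binding path is Y→J→B = 3+9+9 = 21; finish at 21 seconds.
W has 10 seconds of float (longest path through it is 11).
That remains the longest chain; total 21 seconds.

Y, J, B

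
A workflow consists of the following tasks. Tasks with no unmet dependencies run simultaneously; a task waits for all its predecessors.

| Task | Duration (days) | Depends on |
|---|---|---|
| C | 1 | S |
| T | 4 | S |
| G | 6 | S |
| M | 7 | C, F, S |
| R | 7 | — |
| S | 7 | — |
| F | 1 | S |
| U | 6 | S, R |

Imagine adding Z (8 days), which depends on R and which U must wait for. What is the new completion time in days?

Originally the job takes 15 days.
With Z inserted, U now waits for max(S, R, Z).
New critical path: R→Z→U = 7+8+6 = 21 ⇒ 21 days.

21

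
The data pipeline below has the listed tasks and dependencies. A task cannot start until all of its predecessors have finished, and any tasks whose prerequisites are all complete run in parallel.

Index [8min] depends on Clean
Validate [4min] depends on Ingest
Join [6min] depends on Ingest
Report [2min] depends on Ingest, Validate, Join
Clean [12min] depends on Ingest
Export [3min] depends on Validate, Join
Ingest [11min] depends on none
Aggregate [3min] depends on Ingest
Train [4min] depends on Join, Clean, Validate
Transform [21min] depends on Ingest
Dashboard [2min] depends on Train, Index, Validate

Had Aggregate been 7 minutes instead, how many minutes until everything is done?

Baseline: Ingest→Clean→Index→Dashboard = 11+12+8+2 = 33 → 33 minutes.
Aggregate has 19 minutes of float (longest path through it is 14).
The critical path is still Ingest→Clean→Index→Dashboard; finish is now 33 minutes.

33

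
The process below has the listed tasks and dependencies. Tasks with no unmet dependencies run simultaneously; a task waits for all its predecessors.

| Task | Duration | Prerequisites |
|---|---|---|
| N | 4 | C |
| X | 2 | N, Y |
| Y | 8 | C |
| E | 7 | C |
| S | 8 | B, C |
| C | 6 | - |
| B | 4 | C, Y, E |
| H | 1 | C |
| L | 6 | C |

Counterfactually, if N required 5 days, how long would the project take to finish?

Actual critical path: C→Y→B→S = 6+8+4+8 = 26 ⇒ 26 days.
N is off the critical path — its longest chain is 12 days, giving 14 of slack.
That remains the longest chain; total 26 days.

26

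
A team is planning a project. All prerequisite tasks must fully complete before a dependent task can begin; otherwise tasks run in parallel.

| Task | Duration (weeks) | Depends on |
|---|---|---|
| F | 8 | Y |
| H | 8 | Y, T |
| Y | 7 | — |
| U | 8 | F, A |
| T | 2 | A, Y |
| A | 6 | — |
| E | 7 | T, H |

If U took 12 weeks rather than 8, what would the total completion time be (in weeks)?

27

Actual critical path: Y→T→H→E = 7+2+8+7 = 24 ⇒ 24 weeks.
U has 1 week of float (longest path through it is 23).
New critical path: Y→F→U = 7+8+12 = 27 ⇒ 27 weeks.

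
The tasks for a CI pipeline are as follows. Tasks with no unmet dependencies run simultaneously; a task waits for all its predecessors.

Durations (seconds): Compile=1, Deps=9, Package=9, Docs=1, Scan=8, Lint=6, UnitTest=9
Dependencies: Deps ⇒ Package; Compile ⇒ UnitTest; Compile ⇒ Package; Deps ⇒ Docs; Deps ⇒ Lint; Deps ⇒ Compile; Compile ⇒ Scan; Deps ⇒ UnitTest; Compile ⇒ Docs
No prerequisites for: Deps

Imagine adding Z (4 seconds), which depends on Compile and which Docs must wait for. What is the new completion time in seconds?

19

Originally the schedule takes 19 seconds.
With Z inserted, Docs now waits for max(Compile, Deps, Z).
New critical path: Deps→Compile→UnitTest = 9+1+9 = 19 ⇒ 19 seconds.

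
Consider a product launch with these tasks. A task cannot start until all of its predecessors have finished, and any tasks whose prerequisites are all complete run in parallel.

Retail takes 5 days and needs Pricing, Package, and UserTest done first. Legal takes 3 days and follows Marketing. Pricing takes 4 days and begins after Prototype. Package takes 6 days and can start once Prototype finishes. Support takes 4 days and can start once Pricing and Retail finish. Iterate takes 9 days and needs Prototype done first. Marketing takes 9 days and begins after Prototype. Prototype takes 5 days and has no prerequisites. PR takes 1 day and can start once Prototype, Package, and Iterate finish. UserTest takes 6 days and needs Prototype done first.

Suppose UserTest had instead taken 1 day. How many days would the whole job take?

20

Critical path before the change: Prototype→UserTest→Retail→Support = 5+6+5+4 = 20 giving 20 days.
UserTest is on the critical path; changing it to 1 makes that path 15 days.
New critical path: Prototype→Package→Retail→Support = 5+6+5+4 = 20 ⇒ 20 days.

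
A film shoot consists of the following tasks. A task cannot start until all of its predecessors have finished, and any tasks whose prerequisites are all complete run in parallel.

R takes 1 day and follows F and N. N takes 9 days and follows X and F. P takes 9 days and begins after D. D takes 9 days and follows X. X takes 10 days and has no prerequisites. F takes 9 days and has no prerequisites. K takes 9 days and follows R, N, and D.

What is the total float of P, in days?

The longest chain is X→N→R→K = 10+9+1+9 = 29; overall finish 29 days.
Longest path through P: 28 days (earliest finish 28, latest finish 29).
Float = 29 − 28 = 1.

1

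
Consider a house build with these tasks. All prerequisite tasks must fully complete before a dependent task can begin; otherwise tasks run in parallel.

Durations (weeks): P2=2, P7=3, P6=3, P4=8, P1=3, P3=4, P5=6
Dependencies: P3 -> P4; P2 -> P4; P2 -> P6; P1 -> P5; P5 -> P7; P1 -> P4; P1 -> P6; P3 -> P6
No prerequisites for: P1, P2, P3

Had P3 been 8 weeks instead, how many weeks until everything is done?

16

The binding path is P3→P4 = 4+8 = 12; finish at 12 weeks.
Since P3 is critical, the +4 change carries straight to that chain (now 16 weeks).
That remains the longest chain; total 16 weeks.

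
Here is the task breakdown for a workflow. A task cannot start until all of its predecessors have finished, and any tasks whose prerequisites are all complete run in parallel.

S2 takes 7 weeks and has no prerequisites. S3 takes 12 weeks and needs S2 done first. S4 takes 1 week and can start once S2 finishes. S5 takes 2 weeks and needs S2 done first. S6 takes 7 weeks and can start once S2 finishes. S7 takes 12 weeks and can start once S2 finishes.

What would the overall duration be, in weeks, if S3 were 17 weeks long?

24

The binding path is S2→S3 = 7+12 = 19; finish at 19 weeks.
Since S3 is critical, the +5 change carries straight to that chain (now 24 weeks).
That remains the longest chain; total 24 weeks.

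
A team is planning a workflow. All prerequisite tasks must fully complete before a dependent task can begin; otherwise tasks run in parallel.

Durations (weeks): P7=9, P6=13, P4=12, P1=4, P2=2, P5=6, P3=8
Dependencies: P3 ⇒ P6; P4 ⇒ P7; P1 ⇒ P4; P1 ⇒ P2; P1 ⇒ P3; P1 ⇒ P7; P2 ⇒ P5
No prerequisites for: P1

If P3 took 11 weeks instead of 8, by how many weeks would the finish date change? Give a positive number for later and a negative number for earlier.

3

Baseline: P1→P3→P6 = 4+8+13 = 25 → 25 weeks.
P3 is on the critical path; changing it to 11 makes that path 28 weeks.
No other chain overtakes it, so the finish is 28 weeks.
Change in finish: 28 − 25 = +3 weeks.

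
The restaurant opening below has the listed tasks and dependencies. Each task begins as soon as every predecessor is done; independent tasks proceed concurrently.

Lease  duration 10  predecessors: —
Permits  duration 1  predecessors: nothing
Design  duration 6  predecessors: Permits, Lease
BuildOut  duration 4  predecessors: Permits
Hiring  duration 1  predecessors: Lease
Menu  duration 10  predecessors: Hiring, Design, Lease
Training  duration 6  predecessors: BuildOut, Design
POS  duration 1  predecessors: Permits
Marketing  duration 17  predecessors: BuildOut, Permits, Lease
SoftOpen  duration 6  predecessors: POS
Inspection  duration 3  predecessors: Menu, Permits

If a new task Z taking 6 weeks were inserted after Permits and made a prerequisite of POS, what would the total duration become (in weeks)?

Originally the plan takes 29 weeks.
With Z inserted, POS now waits for max(Permits, Z).
New critical path: Lease→Design→Menu→Inspection = 10+6+10+3 = 29 ⇒ 29 weeks.

29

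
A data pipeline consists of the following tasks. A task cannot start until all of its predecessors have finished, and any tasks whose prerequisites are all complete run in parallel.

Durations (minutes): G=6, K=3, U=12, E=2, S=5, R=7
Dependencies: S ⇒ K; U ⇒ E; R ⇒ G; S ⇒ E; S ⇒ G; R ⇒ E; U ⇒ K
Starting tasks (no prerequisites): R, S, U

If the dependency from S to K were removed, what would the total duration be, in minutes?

Before: longest chain U→K = 12+3 = 15, finish 15.
Dropping S→K doesn't change K's earliest start (12); another predecessor still binds.
After: U→K = 12+3 = 15 → 15 minutes.

15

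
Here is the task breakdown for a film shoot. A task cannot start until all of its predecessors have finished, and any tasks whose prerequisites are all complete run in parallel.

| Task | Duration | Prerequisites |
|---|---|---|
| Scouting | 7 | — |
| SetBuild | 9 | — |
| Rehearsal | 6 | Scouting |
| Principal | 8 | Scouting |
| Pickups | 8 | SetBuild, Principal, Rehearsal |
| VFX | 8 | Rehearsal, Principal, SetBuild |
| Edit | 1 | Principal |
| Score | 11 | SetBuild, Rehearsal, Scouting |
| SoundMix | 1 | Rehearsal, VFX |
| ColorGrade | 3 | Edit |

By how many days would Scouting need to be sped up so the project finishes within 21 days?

3

Current finish: 24 days; target: 21.
Scouting is on every critical path, so each day cut from Scouting cuts the finish by one (this holds down to a finish of 20).
Need 24 − 21 = 3 days off Scouting → Scouting becomes 4 days, finish becomes 21.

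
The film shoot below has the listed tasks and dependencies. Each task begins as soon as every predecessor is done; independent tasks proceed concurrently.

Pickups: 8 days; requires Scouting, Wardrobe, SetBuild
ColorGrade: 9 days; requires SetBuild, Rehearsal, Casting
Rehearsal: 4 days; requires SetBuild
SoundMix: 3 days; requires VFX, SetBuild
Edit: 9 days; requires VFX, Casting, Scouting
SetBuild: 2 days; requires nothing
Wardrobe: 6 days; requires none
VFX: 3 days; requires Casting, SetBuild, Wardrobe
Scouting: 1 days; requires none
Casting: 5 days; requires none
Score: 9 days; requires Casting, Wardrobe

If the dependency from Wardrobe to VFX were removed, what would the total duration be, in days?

With the dependency in place, Wardrobe→VFX→Edit = 6+3+9 = 18 sets the finish at 18 days.
Without Wardrobe→VFX, VFX's earliest start moves from 6 to 5.
New critical path: Casting→VFX→Edit = 5+3+9 = 17 ⇒ 17 days.

17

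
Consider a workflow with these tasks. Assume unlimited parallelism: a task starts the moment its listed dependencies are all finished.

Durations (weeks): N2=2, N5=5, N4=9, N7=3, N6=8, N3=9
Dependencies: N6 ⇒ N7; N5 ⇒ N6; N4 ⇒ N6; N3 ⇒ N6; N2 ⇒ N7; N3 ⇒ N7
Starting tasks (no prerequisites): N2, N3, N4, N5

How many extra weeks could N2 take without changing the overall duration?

15

N3→N6→N7 = 9+8+3 = 20 sets the makespan at 20 weeks.
Longest path through N2: 5 weeks (earliest finish 2, latest finish 17).
Slack of N2 = 15 − 0 = 15 weeks.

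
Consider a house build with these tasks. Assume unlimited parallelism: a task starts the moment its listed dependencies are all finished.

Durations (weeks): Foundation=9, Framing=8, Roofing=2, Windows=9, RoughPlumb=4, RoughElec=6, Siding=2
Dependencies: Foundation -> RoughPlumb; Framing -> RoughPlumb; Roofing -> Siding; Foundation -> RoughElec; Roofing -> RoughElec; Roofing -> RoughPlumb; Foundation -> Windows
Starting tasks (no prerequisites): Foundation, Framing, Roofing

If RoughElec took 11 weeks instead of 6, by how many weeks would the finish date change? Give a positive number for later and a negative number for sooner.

Baseline: Foundation→Windows = 9+9 = 18 → 18 weeks.
The longest path through RoughElec is only 15 weeks, so RoughElec has float 3.
Now Foundation→RoughElec = 9+11 = 20 is longest, so the finish becomes 20 weeks.
Change in finish: 20 − 18 = +2 weeks.

2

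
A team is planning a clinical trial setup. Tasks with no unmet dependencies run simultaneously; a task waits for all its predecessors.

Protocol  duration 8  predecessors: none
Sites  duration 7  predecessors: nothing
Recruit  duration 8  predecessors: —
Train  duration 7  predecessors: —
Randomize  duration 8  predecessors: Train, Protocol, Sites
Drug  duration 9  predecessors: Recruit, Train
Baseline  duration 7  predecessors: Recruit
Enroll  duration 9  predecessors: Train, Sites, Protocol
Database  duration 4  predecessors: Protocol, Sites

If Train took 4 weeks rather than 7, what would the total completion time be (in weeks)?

The binding path is Protocol→Enroll = 8+9 = 17; finish at 17 weeks.
Train has 1 week of float (longest path through it is 16).
That remains the longest chain; total 17 weeks.

17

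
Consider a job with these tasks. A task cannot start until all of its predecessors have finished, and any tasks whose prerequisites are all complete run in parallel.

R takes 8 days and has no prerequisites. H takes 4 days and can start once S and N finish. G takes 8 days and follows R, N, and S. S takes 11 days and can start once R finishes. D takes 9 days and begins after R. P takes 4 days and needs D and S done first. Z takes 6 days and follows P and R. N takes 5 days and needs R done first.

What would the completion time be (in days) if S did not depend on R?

Before: longest chain R→S→P→Z = 8+11+4+6 = 29, finish 29.
Without R→S, S's earliest start moves from 8 to 0.
New critical path: R→D→P→Z = 8+9+4+6 = 27 ⇒ 27 days.

27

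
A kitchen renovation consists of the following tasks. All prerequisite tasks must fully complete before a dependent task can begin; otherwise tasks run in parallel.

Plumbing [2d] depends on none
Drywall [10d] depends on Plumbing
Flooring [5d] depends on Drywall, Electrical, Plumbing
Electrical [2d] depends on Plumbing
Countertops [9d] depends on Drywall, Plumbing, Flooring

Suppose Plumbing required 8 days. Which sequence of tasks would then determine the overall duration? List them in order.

Critical path before the change: Plumbing→Drywall→Flooring→Countertops = 2+10+5+9 = 26 giving 26 days.
Plumbing is on the critical path; changing it to 8 makes that path 32 days.
The critical path is still Plumbing→Drywall→Flooring→Countertops; finish is now 32 days.

Plumbing, Drywall, Flooring, Countertops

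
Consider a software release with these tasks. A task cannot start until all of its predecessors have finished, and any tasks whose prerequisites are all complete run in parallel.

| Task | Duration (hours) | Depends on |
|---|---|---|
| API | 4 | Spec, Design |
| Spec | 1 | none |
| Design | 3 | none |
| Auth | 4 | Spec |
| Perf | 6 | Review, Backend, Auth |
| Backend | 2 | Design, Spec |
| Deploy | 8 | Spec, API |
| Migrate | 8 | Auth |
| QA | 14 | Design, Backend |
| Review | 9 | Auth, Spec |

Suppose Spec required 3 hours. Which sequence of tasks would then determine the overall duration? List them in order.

Spec, Auth, Review, Perf

Baseline: Spec→Auth→Review→Perf = 1+4+9+6 = 20 → 20 hours.
Spec is on the critical path; changing it to 3 makes that path 22 hours.
That remains the longest chain; total 22 hours.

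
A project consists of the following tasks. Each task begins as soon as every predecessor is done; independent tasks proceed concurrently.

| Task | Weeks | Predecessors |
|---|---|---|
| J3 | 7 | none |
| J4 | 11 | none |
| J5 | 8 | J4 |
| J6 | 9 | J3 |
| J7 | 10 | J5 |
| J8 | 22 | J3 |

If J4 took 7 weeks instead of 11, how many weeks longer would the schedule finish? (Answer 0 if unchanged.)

As given, the longest chain is J4→J5→J7 = 11+8+10 = 29, so the finish is 29 weeks.
Since J4 is critical, the -4 change carries straight to that chain (now 25 weeks).
Now J3→J8 = 7+22 = 29 is longest, so the finish becomes 29 weeks.
Change in finish: 29 − 29 = +0 weeks.

0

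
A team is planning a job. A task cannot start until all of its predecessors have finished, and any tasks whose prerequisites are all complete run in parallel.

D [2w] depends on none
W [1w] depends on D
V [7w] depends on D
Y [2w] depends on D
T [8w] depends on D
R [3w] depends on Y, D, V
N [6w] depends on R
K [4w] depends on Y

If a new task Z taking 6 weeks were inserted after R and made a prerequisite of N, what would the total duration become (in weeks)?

24

Originally the plan takes 18 weeks.
With Z inserted, N now waits for max(R, Z).
New critical path: D→V→R→Z→N = 2+7+3+6+6 = 24 ⇒ 24 weeks.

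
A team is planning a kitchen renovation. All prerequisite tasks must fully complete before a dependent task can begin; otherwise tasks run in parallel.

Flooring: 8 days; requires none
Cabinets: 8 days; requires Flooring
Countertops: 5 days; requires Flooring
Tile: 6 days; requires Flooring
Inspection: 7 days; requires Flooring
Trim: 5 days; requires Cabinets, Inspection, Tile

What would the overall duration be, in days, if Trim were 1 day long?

The binding path is Flooring→Cabinets→Trim = 8+8+5 = 21; finish at 21 days.
Trim is on the critical path; changing it to 1 makes that path 17 days.
The critical path is still Flooring→Cabinets→Trim; finish is now 17 days.

17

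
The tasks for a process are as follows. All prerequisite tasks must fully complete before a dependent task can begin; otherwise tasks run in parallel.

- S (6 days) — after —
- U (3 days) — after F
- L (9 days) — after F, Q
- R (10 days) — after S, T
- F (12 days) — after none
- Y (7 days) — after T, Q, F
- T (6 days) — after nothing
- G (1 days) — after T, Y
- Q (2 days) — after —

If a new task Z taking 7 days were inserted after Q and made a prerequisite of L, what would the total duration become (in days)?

21

Originally the job takes 21 days.
With Z inserted, L now waits for max(F, Q, Z).
New critical path: F→L = 12+9 = 21 ⇒ 21 days.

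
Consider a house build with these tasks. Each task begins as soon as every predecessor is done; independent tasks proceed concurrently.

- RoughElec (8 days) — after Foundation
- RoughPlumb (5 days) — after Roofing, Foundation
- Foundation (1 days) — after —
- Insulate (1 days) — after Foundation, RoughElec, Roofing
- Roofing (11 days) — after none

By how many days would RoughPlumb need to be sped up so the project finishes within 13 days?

Current finish: 16 days; target: 13.
RoughPlumb is on every critical path, so each day cut from RoughPlumb cuts the finish by one (this holds down to a finish of 12).
Need 16 − 13 = 3 days off RoughPlumb → RoughPlumb becomes 2 days, finish becomes 13.

3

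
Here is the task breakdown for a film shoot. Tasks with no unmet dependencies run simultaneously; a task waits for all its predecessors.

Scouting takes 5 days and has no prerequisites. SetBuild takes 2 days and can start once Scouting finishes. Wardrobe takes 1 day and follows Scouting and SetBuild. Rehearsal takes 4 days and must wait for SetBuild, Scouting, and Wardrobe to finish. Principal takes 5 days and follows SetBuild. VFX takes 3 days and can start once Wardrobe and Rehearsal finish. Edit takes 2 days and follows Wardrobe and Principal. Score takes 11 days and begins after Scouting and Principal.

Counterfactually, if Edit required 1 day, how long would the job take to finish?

The binding path is Scouting→SetBuild→Principal→Score = 5+2+5+11 = 23; finish at 23 days.
Edit is off the critical path — its longest chain is 14 days, giving 9 of slack.
That remains the longest chain; total 23 days.

23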